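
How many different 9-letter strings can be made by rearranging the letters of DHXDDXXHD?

1260

Letter multiplicities in DHXDDXXHD: D×4, H×2, X×3.
Dividing 9! = 362880 by 4!·3!·2! = 288 for the repeated letters gives 1260.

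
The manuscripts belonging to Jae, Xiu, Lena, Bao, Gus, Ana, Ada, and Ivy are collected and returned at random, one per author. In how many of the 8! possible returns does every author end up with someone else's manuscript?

14833

Count assignments avoiding every fixed point. For any j of the 8 authors fixed to their own manuscript, the other 8−j can be arranged in (8−j)! ways.
By inclusion–exclusion this is Σ_{j=0}^{8} (−1)^j C(8,j)·(8−j)!.
Computing: 40320 − 40320 + 20160 − 6720 + 1680 − 336 + 56 − 8 + 1 = 14833.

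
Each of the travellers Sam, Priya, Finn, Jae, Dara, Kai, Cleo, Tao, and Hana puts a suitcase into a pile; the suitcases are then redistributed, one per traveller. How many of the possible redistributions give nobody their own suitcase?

133496

Count assignments avoiding every fixed point. For any j of the 9 travellers fixed to their own suitcase, the other 9−j can be arranged in (9−j)! ways.
By inclusion–exclusion this is Σ_{j=0}^{9} (−1)^j C(9,j)·(9−j)!.
Computing: 362880 − 362880 + 181440 − 60480 + 15120 − 3024 + 504 − 72 + 9 − 1 = 133496.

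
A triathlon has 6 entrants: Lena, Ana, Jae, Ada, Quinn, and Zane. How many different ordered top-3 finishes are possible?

120

This is an ordered selection of 3 from 6: P(6,3).
That gives 6 × 5 × 4 = 120.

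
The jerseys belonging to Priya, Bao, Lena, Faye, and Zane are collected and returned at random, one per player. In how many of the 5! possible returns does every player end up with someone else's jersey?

This is the derangement count D_5: permutations of 5 items with no fixed point.
By inclusion–exclusion this is Σ_{j=0}^{5} (−1)^j C(5,j)·(5−j)!.
Computing: 120 − 120 + 60 − 20 + 5 − 1 = 44.

44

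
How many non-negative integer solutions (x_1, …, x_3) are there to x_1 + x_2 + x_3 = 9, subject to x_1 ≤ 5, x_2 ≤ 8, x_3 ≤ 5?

Ignoring the caps, the number of non-negative solutions to x_1+…+x_3 = 9 is C(11,2) = 55.
Subtract solutions that violate a single cap (substitute x_i' = x_i − (cap_i+1)): x_1 ≥ 6 gives C(5,2) = 10; x_2 ≥ 9 gives C(2,2) = 1; x_3 ≥ 6 gives C(5,2) = 10. Together 21.
No two caps can be exceeded simultaneously, so the pair terms are all 0.
By inclusion–exclusion the count is 55 − 21 + 0 = 34.

34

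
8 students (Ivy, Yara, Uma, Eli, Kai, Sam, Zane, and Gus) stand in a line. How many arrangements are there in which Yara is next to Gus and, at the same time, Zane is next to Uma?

2880

Treat {Yara,Gus} as one block (2 orders) and {Zane,Uma} as another (2 orders).
That leaves 6 units to arrange: 2 × 2 × 6! = 4 × 720 = 2880.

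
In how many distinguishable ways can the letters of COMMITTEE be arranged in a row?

45360

COMMITTEE has 9 letters with E appearing twice, M appearing twice, and T appearing twice.
So there are 9! / (2!·2!·2!) = 45360 distinguishable arrangements.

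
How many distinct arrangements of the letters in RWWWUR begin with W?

With the first slot taken by W, it remains to arrange the other 5 letters (RWWUR).
Those 5 letters have R appearing twice and W appearing twice, giving (5)!/(2!·2!) = 30.

30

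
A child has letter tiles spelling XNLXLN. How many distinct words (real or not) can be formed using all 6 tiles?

90

Letter multiplicities in XNLXLN: L×2, N×2, X×2.
The number of distinct arrangements is 6!/(2!·2!·2!) = 720/8 = 90.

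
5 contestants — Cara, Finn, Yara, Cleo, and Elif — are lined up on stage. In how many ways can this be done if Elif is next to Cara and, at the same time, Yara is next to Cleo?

Treat {Elif,Cara} as one block (2 orders) and {Yara,Cleo} as another (2 orders).
That leaves 3 units to arrange: 2 × 2 × 3! = 4 × 6 = 24.

24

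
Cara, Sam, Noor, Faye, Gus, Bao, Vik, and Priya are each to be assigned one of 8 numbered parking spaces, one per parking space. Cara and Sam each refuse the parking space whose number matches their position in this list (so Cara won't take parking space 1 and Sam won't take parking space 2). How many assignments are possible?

Let Aᵢ (for i ∈ {1, 2}) be the placements that put person i in their forbidden parking space. Any j of these fix j positions, leaving (8−j)! ways to fill the rest, and there are C(2,j) ways to pick which j.
By inclusion–exclusion, the number of valid placements is Σ_{j=0}^{2} (−1)^j C(2,j)·(8−j)!.
Computing: 40320 − 10080 + 720 = 30960.

30960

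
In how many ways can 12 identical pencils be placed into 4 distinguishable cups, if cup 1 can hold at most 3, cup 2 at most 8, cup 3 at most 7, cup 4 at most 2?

77

By stars and bars, unrestricted non-negative solutions to x_1+…+x_4 = 12 number C(12+3,3) = 455.
Subtract solutions that violate a single cap (substitute x_i' = x_i − (cap_i+1)): x_1 ≥ 4 gives C(11,3) = 165; x_2 ≥ 9 gives C(6,3) = 20; x_3 ≥ 8 gives C(7,3) = 35; x_4 ≥ 3 gives C(12,3) = 220. Together 440.
Add back pairs where two caps are both exceeded: 0 + 1 + 56 + 0 + 1 + 4 = 62.
By inclusion–exclusion the count is 455 − 440 + 62 = 77.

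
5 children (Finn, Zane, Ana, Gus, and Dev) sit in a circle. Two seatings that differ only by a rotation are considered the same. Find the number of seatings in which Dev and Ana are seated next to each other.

12

Glue Dev and Ana into a block (2 internal orders). Seating 4 units around a circle gives (3)! arrangements.
So 2 × (3)! = 2 × 6 = 12.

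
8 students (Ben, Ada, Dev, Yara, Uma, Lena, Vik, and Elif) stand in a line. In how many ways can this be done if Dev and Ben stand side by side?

Glue Dev and Ben into one block (2 internal orders), leaving 7 units to arrange in a row.
That gives 2 × 7! = 2 × 5040 = 10080.

10080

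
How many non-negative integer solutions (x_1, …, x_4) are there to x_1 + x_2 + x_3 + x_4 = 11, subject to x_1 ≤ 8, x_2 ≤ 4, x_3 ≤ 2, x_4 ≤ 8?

115

By stars and bars, unrestricted non-negative solutions to x_1+…+x_4 = 11 number C(11+3,3) = 364.
Subtract solutions that violate a single cap (substitute x_i' = x_i − (cap_i+1)): x_1 ≥ 9 gives C(5,3) = 10; x_2 ≥ 5 gives C(9,3) = 84; x_3 ≥ 3 gives C(11,3) = 165; x_4 ≥ 9 gives C(5,3) = 10. Together 269.
Add back pairs where two caps are both exceeded: 0 + 0 + 0 + 20 + 0 + 0 = 20.
By inclusion–exclusion the count is 364 − 269 + 20 = 115.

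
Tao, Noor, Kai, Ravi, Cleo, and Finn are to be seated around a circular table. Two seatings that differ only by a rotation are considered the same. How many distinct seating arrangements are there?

Seat Tao anywhere (absorbing the rotational symmetry), then permute the other 5: (5)! = 120.

120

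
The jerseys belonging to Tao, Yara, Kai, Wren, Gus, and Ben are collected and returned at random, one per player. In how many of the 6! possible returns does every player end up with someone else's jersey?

265

This is the derangement count D_6: permutations of 6 items with no fixed point.
By inclusion–exclusion this is Σ_{j=0}^{6} (−1)^j C(6,j)·(6−j)!.
Computing: 720 − 720 + 360 − 120 + 30 − 6 + 1 = 265.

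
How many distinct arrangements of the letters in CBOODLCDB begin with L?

Fix L in the first position and arrange the remaining 8 letters.
Those 8 letters have B appearing twice, C appearing twice, D appearing twice, and O appearing twice, giving (8)!/(2!·2!·2!·2!) = 2520.

2520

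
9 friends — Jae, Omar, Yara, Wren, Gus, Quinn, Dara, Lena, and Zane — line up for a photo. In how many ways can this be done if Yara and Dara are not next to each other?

There are 9! = 362880 arrangements in all. If Yara and Dara are adjacent, merging them into one block gives 2·(8)! = 80640 arrangements.
So 362880 − 80640 = 282240 arrangements keep them apart.

282240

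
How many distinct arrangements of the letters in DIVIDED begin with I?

Fix I in the first position and arrange the remaining 6 letters.
Those 6 letters have D appearing 3 times, giving (6)!/(3!) = 120.

120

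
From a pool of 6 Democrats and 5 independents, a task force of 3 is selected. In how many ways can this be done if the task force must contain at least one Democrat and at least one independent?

Unrestricted: C(11,3) = 165 ways to pick any 3 of the 11.
Subtract selections that omit an entire group: no Democrats → C(5,3) = 10; no independents → C(6,3) = 20.
Both groups omitted at once is impossible, so 165 − 30 = 135.

135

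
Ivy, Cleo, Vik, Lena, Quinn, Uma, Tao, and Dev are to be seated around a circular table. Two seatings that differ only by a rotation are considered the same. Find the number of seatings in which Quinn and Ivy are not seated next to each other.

3600

All circular seatings of 8 people number (7)! = 5040.
Those with Quinn next to Ivy: fuse the pair into one unit and seat 7 units around a circle — 2·(6)! = 1440.
Subtracting, 5040 − 1440 = 3600.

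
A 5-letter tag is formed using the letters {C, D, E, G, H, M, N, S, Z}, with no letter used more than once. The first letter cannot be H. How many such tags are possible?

The first letter has 9−1 = 8 choices (anything except H).
The remaining 4 letters are filled from the other 8 symbols without repetition: 8 × 7 × 6 × 5 = 1680.
Total: 8 × 1680 = 13440.

13440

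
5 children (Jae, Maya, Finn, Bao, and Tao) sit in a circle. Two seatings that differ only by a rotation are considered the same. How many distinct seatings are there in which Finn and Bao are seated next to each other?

Glue Finn and Bao into a block (2 internal orders). Seating 4 units around a circle gives (3)! arrangements.
So 2 × (3)! = 2 × 6 = 12.

12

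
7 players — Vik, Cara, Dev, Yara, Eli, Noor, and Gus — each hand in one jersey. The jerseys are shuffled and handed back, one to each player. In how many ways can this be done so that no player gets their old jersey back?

1854

This is the derangement count D_7: permutations of 7 items with no fixed point.
By inclusion–exclusion this is Σ_{j=0}^{7} (−1)^j C(7,j)·(7−j)!.
Computing: 5040 − 5040 + 2520 − 840 + 210 − 42 + 7 − 1 = 1854.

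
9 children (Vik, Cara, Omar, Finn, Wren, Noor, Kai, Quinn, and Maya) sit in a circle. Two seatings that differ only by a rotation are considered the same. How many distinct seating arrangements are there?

40320

Seat Vik anywhere (absorbing the rotational symmetry), then permute the other 8: (8)! = 40320.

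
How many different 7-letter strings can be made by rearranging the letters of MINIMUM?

Letter multiplicities in MINIMUM: I×2, M×3, N×1, U×1.
Dividing 7! = 5040 by 3!·2! = 12 for the repeated letters gives 420.

420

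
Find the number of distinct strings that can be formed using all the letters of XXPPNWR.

Letter multiplicities in XXPPNWR: N×1, P×2, R×1, W×1, X×2.
Dividing 7! = 5040 by 2!·2! = 4 for the repeated letters gives 1260.

1260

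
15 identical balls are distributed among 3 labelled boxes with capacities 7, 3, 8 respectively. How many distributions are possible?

By stars and bars, unrestricted non-negative solutions to x_1+…+x_3 = 15 number C(15+2,2) = 136.
Subtract solutions that violate a single cap (substitute x_i' = x_i − (cap_i+1)): x_1 ≥ 8 gives C(9,2) = 36; x_2 ≥ 4 gives C(13,2) = 78; x_3 ≥ 9 gives C(8,2) = 28. Together 142.
Add back pairs where two caps are both exceeded: 10 + 0 + 6 = 16.
By inclusion–exclusion the count is 136 − 142 + 16 = 10.

10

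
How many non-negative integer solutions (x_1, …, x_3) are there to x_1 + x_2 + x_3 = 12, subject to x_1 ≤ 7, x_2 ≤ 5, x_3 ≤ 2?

6

Ignoring the caps, the number of non-negative solutions to x_1+…+x_3 = 12 is C(14,2) = 91.
Subtract solutions that violate a single cap (substitute x_i' = x_i − (cap_i+1)): x_1 ≥ 8 gives C(6,2) = 15; x_2 ≥ 6 gives C(8,2) = 28; x_3 ≥ 3 gives C(11,2) = 55. Together 98.
Add back pairs where two caps are both exceeded: 0 + 3 + 10 = 13.
By inclusion–exclusion the count is 91 − 98 + 13 = 6.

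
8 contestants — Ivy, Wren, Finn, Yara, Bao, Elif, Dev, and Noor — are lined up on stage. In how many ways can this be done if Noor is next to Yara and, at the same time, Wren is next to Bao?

2880

Treat {Noor,Yara} as one block (2 orders) and {Wren,Bao} as another (2 orders).
That leaves 6 units to arrange: 2 × 2 × 6! = 4 × 720 = 2880.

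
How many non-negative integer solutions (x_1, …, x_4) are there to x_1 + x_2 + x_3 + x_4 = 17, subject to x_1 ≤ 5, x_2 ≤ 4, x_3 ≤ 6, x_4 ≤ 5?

20

Ignoring the caps, the number of non-negative solutions to x_1+…+x_4 = 17 is C(20,3) = 1140.
Subtract solutions that violate a single cap (substitute x_i' = x_i − (cap_i+1)): x_1 ≥ 6 gives C(14,3) = 364; x_2 ≥ 5 gives C(15,3) = 455; x_3 ≥ 7 gives C(13,3) = 286; x_4 ≥ 6 gives C(14,3) = 364. Together 1469.
Add back pairs where two caps are both exceeded: 84 + 35 + 56 + 56 + 84 + 35 = 350.
Subtract triples: 0 + 1 + 0 + 0 = 1.
By inclusion–exclusion the count is 1140 − 1469 + 350 − 1 = 20.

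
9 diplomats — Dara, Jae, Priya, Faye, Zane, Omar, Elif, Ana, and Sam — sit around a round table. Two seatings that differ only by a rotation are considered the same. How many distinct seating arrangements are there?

40320

Around a circle, 9 distinct people have 9!/9 = (8)! = 40320 rotationally distinct seatings.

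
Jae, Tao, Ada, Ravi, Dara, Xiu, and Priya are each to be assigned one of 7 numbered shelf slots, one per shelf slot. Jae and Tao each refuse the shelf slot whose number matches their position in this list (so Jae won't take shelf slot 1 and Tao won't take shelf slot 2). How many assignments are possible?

3720

Let Aᵢ (for i ∈ {1, 2}) be the placements that put person i in their forbidden shelf slot. Any j of these fix j positions, leaving (7−j)! ways to fill the rest, and there are C(2,j) ways to pick which j.
By inclusion–exclusion, the number of valid placements is Σ_{j=0}^{2} (−1)^j C(2,j)·(7−j)!.
Computing: 5040 − 1440 + 120 = 3720.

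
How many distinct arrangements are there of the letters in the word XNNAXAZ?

630

Letter multiplicities in XNNAXAZ: A×2, N×2, X×2, Z×1.
The number of distinct arrangements is 7!/(2!·2!·2!) = 5040/8 = 630.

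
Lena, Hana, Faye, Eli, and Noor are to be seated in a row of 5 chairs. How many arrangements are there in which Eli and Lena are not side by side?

72

There are 5! = 120 arrangements in all. If Eli and Lena are adjacent, merging them into one block gives 2·(4)! = 48 arrangements.
Complementary counting: 120 − 48 = 72.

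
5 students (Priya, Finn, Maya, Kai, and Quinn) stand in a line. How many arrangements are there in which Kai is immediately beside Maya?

Glue Kai and Maya into one block (2 internal orders), leaving 4 units to arrange in a row.
So the count is 2·(4)! = 48.

48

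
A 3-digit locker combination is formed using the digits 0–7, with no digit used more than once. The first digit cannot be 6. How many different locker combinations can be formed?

294

The first digit has 8−1 = 7 choices (anything except 6).
The remaining 2 digits are filled from the other 7 symbols without repetition: 7 × 6 = 42.
Total: 7 × 42 = 294.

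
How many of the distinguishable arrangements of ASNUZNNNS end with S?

With the last slot taken by S, it remains to arrange the other 8 letters (ANUZNNNS).
Those 8 letters have N appearing 4 times, giving (8)!/(4!) = 1680.

1680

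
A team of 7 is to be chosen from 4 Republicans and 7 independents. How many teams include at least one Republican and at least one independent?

Unrestricted: C(11,7) = 330 ways to pick any 7 of the 11.
Selections missing a whole group: no Republicans → C(7,7) = 1; no independents → C(4,7) = 0.
Both groups omitted at once is impossible, so 330 − 1 = 329.

329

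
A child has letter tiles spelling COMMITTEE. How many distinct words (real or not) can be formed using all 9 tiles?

Letter multiplicities in COMMITTEE: C×1, E×2, I×1, M×2, O×1, T×2.
The number of distinct arrangements is 9!/(2!·2!·2!) = 362880/8 = 45360.

45360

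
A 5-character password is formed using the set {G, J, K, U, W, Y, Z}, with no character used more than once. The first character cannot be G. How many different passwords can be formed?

The first character has 7−1 = 6 choices (anything except G).
The remaining 4 characters are filled from the other 6 symbols without repetition: 6 × 5 × 4 × 3 = 360.
Total: 6 × 360 = 2160.

2160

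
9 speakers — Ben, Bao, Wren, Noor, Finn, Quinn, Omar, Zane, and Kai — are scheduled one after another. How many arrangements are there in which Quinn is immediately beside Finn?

80640

Place the 7 others and the Quinn-Finn pair as 8 objects in a line; the pair has 2 internal arrangements.
That gives 2 × 8! = 2 × 40320 = 80640.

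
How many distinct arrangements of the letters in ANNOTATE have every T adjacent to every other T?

Treat the 2 copies of T as a single block. The multiset to arrange is then {TT, A, A, E, N, N, O}, 7 items in all.
That gives (7)!/(2!·2!) = 1260 arrangements.

1260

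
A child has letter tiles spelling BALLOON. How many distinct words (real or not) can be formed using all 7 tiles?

1260

Letter multiplicities in BALLOON: A×1, B×1, L×2, N×1, O×2.
The number of distinct arrangements is 7!/(2!·2!) = 5040/4 = 1260.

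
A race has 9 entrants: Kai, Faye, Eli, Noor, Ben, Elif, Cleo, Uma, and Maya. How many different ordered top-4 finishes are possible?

This is an ordered selection of 4 from 9: P(9,4).
That gives 9 × 8 × 7 × 6 = 3024.

3024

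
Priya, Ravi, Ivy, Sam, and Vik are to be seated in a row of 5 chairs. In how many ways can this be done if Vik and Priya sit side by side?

Glue Vik and Priya into one block (2 internal orders), leaving 4 units to arrange in a row.
So the count is 2·(4)! = 48.

48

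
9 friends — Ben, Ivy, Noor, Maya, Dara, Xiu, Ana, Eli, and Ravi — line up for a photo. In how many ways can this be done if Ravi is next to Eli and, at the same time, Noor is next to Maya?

20160

Treat {Ravi,Eli} as one block (2 orders) and {Noor,Maya} as another (2 orders).
That leaves 7 units to arrange: 2 × 2 × 7! = 4 × 5040 = 20160.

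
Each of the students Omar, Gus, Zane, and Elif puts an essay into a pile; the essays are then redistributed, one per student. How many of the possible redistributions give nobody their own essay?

Count assignments avoiding every fixed point. For any j of the 4 students fixed to their own essay, the other 4−j can be arranged in (4−j)! ways.
By inclusion–exclusion this is Σ_{j=0}^{4} (−1)^j C(4,j)·(4−j)!.
Computing: 24 − 24 + 12 − 4 + 1 = 9.

9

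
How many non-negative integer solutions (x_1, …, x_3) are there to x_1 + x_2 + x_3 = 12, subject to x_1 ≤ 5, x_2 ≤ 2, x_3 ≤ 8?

Without the upper bounds there are C(14,2) = 91 ways to split 12 among 3 variables.
Subtract solutions that violate a single cap (substitute x_i' = x_i − (cap_i+1)): x_1 ≥ 6 gives C(8,2) = 28; x_2 ≥ 3 gives C(11,2) = 55; x_3 ≥ 9 gives C(5,2) = 10. Together 93.
Add back pairs where two caps are both exceeded: 10 + 0 + 1 = 11.
By inclusion–exclusion the count is 91 − 93 + 11 = 9.

9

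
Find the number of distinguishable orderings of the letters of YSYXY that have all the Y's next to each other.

Treat the 3 copies of Y as a single block. The multiset to arrange is then {YYY, S, X}, 3 items in all.
All 3 items are distinct, so there are (3)! = 6 arrangements.

6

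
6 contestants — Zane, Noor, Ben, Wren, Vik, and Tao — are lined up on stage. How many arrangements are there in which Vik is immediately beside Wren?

240

Treat {Vik, Wren} as a single unit. There are 5 units to order, and the pair itself can be ordered 2 ways.
That gives 2 × 5! = 2 × 120 = 240.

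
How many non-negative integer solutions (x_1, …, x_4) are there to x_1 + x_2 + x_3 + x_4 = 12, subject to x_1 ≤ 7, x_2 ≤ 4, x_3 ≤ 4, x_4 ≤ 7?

155

Without the upper bounds there are C(15,3) = 455 ways to split 12 among 4 variables.
Subtract solutions that violate a single cap (substitute x_i' = x_i − (cap_i+1)): x_1 ≥ 8 gives C(7,3) = 35; x_2 ≥ 5 gives C(10,3) = 120; x_3 ≥ 5 gives C(10,3) = 120; x_4 ≥ 8 gives C(7,3) = 35. Together 310.
Add back pairs where two caps are both exceeded: 0 + 0 + 0 + 10 + 0 + 0 = 10.
By inclusion–exclusion the count is 455 − 310 + 10 = 155.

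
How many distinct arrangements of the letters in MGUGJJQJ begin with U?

420

Fix U in the first position and arrange the remaining 7 letters.
Those 7 letters have G appearing twice and J appearing 3 times, giving (7)!/(3!·2!) = 420.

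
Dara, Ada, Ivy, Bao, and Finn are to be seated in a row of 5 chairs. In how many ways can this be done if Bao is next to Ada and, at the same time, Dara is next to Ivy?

24

Treat {Bao,Ada} as one block (2 orders) and {Dara,Ivy} as another (2 orders).
That leaves 3 units to arrange: 2 × 2 × 3! = 4 × 6 = 24.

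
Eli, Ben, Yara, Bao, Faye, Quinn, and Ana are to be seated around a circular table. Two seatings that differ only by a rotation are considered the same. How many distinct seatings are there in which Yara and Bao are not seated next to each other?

Without the restriction there are (6)! = 720 seatings.
Seatings with Yara beside Bao: treat them as a block with 2 internal orders, giving 2 × (5)! = 240.
Subtracting, 720 − 240 = 480.

480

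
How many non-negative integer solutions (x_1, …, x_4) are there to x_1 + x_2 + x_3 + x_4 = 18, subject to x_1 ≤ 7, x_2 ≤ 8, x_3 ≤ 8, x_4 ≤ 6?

Ignoring the caps, the number of non-negative solutions to x_1+…+x_4 = 18 is C(21,3) = 1330.
Subtract solutions that violate a single cap (substitute x_i' = x_i − (cap_i+1)): x_1 ≥ 8 gives C(13,3) = 286; x_2 ≥ 9 gives C(12,3) = 220; x_3 ≥ 9 gives C(12,3) = 220; x_4 ≥ 7 gives C(14,3) = 364. Together 1090.
Add back pairs where two caps are both exceeded: 4 + 4 + 20 + 1 + 10 + 10 = 49.
By inclusion–exclusion the count is 1330 − 1090 + 49 = 289.

289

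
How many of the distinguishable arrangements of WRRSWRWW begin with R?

With the first slot taken by R, it remains to arrange the other 7 letters (WRSWRWW).
Those 7 letters have R appearing twice and W appearing 4 times, giving (7)!/(4!·2!) = 105.

105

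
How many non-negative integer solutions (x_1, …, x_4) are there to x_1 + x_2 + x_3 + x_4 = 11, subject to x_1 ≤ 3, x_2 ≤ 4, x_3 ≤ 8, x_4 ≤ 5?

Ignoring the caps, the number of non-negative solutions to x_1+…+x_4 = 11 is C(14,3) = 364.
Subtract solutions that violate a single cap (substitute x_i' = x_i − (cap_i+1)): x_1 ≥ 4 gives C(10,3) = 120; x_2 ≥ 5 gives C(9,3) = 84; x_3 ≥ 9 gives C(5,3) = 10; x_4 ≥ 6 gives C(8,3) = 56. Together 270.
Add back pairs where two caps are both exceeded: 10 + 0 + 4 + 0 + 1 + 0 = 15.
By inclusion–exclusion the count is 364 − 270 + 15 = 109.

109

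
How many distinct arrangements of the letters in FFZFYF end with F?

With the last slot taken by F, it remains to arrange the other 5 letters (FZFYF).
Those 5 letters have F appearing 3 times, giving (5)!/(3!) = 20.

20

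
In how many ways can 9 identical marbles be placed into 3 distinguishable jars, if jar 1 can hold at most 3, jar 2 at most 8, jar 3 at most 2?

Ignoring the caps, the number of non-negative solutions to x_1+…+x_3 = 9 is C(11,2) = 55.
Subtract solutions that violate a single cap (substitute x_i' = x_i − (cap_i+1)): x_1 ≥ 4 gives C(7,2) = 21; x_2 ≥ 9 gives C(2,2) = 1; x_3 ≥ 3 gives C(8,2) = 28. Together 50.
Add back pairs where two caps are both exceeded: 0 + 6 + 0 = 6.
By inclusion–exclusion the count is 55 − 50 + 6 = 11.

11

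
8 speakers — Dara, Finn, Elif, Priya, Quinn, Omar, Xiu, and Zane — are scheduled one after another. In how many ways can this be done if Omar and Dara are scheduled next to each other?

Glue Omar and Dara into one block (2 internal orders), leaving 7 units to arrange in a row.
That gives 2 × 7! = 2 × 5040 = 10080.

10080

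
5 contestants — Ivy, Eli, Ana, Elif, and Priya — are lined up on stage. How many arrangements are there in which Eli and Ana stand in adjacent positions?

Treat {Eli, Ana} as a single unit. There are 4 units to order, and the pair itself can be ordered 2 ways.
That gives 2 × 4! = 2 × 24 = 48.

48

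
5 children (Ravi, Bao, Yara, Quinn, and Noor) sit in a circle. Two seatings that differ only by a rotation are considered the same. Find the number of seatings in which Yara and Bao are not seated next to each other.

All circular seatings of 5 people number (4)! = 24.
Those with Yara next to Bao: fuse the pair into one unit and seat 4 units around a circle — 2·(3)! = 12.
Subtracting, 24 − 12 = 12.

12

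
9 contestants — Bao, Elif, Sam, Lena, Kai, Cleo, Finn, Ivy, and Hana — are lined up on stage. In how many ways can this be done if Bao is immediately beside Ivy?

80640

Glue Bao and Ivy into one block (2 internal orders), leaving 8 units to arrange in a row.
That gives 2 × 8! = 2 × 40320 = 80640.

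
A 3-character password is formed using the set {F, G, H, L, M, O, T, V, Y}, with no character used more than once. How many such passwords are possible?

504

Choose and order 3 of the 9 symbols: the first character has 9 options, the next 8, then 7.
9 × 8 × 7 = 504.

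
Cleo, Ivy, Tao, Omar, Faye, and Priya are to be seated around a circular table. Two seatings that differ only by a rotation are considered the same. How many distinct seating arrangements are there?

120

Around a circle, 6 distinct people have 6!/6 = (5)! = 120 rotationally distinct seatings.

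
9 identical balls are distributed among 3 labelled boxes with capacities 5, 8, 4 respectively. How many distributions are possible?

Without the upper bounds there are C(11,2) = 55 ways to split 9 among 3 boxes.
Subtract solutions that violate a single cap (substitute x_i' = x_i − (cap_i+1)): x_1 ≥ 6 gives C(5,2) = 10; x_2 ≥ 9 gives C(2,2) = 1; x_3 ≥ 5 gives C(6,2) = 15. Together 26.
No two caps can be exceeded simultaneously, so the pair terms are all 0.
By inclusion–exclusion the count is 55 − 26 + 0 = 29.

29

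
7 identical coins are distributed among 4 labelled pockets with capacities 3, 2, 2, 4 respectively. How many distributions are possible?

Ignoring the caps, the number of non-negative solutions to x_1+…+x_4 = 7 is C(10,3) = 120.
Subtract solutions that violate a single cap (substitute x_i' = x_i − (cap_i+1)): x_1 ≥ 4 gives C(6,3) = 20; x_2 ≥ 3 gives C(7,3) = 35; x_3 ≥ 3 gives C(7,3) = 35; x_4 ≥ 5 gives C(5,3) = 10. Together 100.
Add back pairs where two caps are both exceeded: 1 + 1 + 0 + 4 + 0 + 0 = 6.
By inclusion–exclusion the count is 120 − 100 + 6 = 26.

26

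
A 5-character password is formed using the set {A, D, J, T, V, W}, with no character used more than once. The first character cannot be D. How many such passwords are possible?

600

The first character has 6−1 = 5 choices (anything except D).
The remaining 4 characters are filled from the other 5 symbols without repetition: 5 × 4 × 3 × 2 = 120.
Total: 5 × 120 = 600.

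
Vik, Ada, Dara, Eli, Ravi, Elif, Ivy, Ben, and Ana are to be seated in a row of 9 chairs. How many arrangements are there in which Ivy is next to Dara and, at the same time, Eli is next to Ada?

Treat {Ivy,Dara} as one block (2 orders) and {Eli,Ada} as another (2 orders).
That leaves 7 units to arrange: 2 × 2 × 7! = 4 × 5040 = 20160.

20160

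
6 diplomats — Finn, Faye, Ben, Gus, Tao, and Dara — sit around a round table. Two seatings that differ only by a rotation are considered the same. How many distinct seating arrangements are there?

120

Around a circle, 6 distinct people have 6!/6 = (5)! = 120 rotationally distinct seatings.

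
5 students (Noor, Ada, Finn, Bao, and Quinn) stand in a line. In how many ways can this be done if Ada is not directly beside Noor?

72

There are 5! = 120 arrangements in all. If Ada and Noor are adjacent, merging them into one block gives 2·(4)! = 48 arrangements.
Complementary counting: 120 − 48 = 72.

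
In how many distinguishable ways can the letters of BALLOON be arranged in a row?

1260

BALLOON has 7 letters with L appearing twice and O appearing twice.
The number of distinct arrangements is 7!/(2!·2!) = 5040/4 = 1260.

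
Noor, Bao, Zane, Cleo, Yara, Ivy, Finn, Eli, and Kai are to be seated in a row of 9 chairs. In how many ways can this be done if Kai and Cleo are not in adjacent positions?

There are 9! = 362880 arrangements in all. If Kai and Cleo are adjacent, merging them into one block gives 2·(8)! = 80640 arrangements.
Complementary counting: 362880 − 80640 = 282240.

282240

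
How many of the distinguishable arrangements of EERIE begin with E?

With the first slot taken by E, it remains to arrange the other 4 letters (ERIE).
Those 4 letters have E appearing twice, giving (4)!/(2!) = 12.

12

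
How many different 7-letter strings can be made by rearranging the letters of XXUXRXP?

210

Letter multiplicities in XXUXRXP: P×1, R×1, U×1, X×4.
Dividing 7! = 5040 by 4! = 24 for the repeated letters gives 210.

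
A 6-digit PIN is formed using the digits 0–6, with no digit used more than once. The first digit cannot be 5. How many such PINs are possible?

The first digit has 7−1 = 6 choices (anything except 5).
The remaining 5 digits are filled from the other 6 symbols without repetition: 6 × 5 × 4 × 3 × 2 = 720.
Total: 6 × 720 = 4320.

4320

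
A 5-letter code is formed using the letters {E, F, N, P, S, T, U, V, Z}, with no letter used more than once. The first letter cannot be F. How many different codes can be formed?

The first letter has 9−1 = 8 choices (anything except F).
The remaining 4 letters are filled from the other 8 symbols without repetition: 8 × 7 × 6 × 5 = 1680.
Total: 8 × 1680 = 13440.

13440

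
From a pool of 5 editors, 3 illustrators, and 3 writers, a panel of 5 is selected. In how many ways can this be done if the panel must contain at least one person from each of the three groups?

Unrestricted: C(11,5) = 462 ways to pick any 5 of the 11.
Selections missing a whole group: no editors → C(6,5) = 6; no illustrators → C(8,5) = 56; no writers → C(8,5) = 56.
Add back selections omitting two groups (i.e. drawn from a single group): C(5,5) + C(3,5) + C(3,5) = 1.
By inclusion–exclusion: 462 − 118 + 1 = 345.

345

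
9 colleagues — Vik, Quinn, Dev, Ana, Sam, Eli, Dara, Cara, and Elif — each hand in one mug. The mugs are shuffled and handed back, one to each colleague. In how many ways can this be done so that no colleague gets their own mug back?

Let Aᵢ be the assignments in which colleague i gets their own mug. We want the size of the complement of A₁∪…∪A_9.
By inclusion–exclusion this is Σ_{j=0}^{9} (−1)^j C(9,j)·(9−j)!.
Computing: 362880 − 362880 + 181440 − 60480 + 15120 − 3024 + 504 − 72 + 9 − 1 = 133496.

133496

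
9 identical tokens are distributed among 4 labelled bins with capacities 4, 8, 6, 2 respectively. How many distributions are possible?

94

Ignoring the caps, the number of non-negative solutions to x_1+…+x_4 = 9 is C(12,3) = 220.
Subtract solutions that violate a single cap (substitute x_i' = x_i − (cap_i+1)): x_1 ≥ 5 gives C(7,3) = 35; x_2 ≥ 9 gives C(3,3) = 1; x_3 ≥ 7 gives C(5,3) = 10; x_4 ≥ 3 gives C(9,3) = 84. Together 130.
Add back pairs where two caps are both exceeded: 0 + 0 + 4 + 0 + 0 + 0 = 4.
By inclusion–exclusion the count is 220 − 130 + 4 = 94.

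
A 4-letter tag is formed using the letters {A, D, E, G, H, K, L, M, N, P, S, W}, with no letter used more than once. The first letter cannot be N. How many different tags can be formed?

The first letter has 12−1 = 11 choices (anything except N).
The remaining 3 letters are filled from the other 11 symbols without repetition: 11 × 10 × 9 = 990.
Total: 11 × 990 = 10890.

10890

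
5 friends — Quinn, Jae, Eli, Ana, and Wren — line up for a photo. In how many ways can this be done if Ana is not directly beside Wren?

72

Of the 5! = 120 arrangements, those with Ana and Wren adjacent number 2 × 4! = 48 (treat the pair as a block with 2 internal orders).
So 120 − 48 = 72 arrangements keep them apart.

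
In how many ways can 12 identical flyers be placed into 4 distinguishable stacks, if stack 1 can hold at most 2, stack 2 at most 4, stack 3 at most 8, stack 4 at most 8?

Ignoring the caps, the number of non-negative solutions to x_1+…+x_4 = 12 is C(15,3) = 455.
Subtract solutions that violate a single cap (substitute x_i' = x_i − (cap_i+1)): x_1 ≥ 3 gives C(12,3) = 220; x_2 ≥ 5 gives C(10,3) = 120; x_3 ≥ 9 gives C(6,3) = 20; x_4 ≥ 9 gives C(6,3) = 20. Together 380.
Add back pairs where two caps are both exceeded: 35 + 1 + 1 + 0 + 0 + 0 = 37.
By inclusion–exclusion the count is 455 − 380 + 37 = 112.

112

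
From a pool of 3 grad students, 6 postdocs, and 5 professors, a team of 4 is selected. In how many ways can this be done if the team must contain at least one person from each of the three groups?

Total 4-person selections from all 14: C(14,4) = 1001.
Subtract selections that omit an entire group: no grad students → C(11,4) = 330; no postdocs → C(8,4) = 70; no professors → C(9,4) = 126.
Add back selections omitting two groups (i.e. drawn from a single group): C(3,4) + C(6,4) + C(5,4) = 20.
By inclusion–exclusion: 1001 − 526 + 20 = 495.

495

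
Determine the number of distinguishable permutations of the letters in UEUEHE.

The 6 letters of UEUEHE have repeats: E appearing 3 times and U appearing twice.
So there are 6! / (3!·2!) = 60 distinguishable arrangements.

60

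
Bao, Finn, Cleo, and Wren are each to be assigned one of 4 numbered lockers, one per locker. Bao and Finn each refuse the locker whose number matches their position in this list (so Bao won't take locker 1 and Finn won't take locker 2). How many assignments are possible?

14

Let Aᵢ (for i ∈ {1, 2}) be the placements that put person i in their forbidden locker. Any j of these fix j positions, leaving (4−j)! ways to fill the rest, and there are C(2,j) ways to pick which j.
By inclusion–exclusion, the number of valid placements is Σ_{j=0}^{2} (−1)^j C(2,j)·(4−j)!.
Computing: 24 − 12 + 2 = 14.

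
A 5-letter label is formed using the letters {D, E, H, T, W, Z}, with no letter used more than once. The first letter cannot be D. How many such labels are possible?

600

The first letter has 6−1 = 5 choices (anything except D).
The remaining 4 letters are filled from the other 5 symbols without repetition: 5 × 4 × 3 × 2 = 120.
Total: 5 × 120 = 600.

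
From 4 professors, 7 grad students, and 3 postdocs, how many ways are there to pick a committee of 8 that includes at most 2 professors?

Split by how many professors are chosen (0 through 2).
Sum: C(4,0)·C(10,8) + C(4,1)·C(10,7) + C(4,2)·C(10,6) = 45 + 480 + 1260 = 1785.

1785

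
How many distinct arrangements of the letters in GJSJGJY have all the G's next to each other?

120

Treat the 2 copies of G as a single block. The multiset to arrange is then {GG, J, J, J, S, Y}, 6 items in all.
That gives (6)!/(3!) = 120 arrangements.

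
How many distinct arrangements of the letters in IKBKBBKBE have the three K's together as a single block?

Treat the 3 copies of K as a single block. The multiset to arrange is then {KKK, B, B, B, B, E, I}, 7 items in all.
That gives (7)!/(4!) = 210 arrangements.

210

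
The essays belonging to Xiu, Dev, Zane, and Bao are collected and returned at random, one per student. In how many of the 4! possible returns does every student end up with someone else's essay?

Count assignments avoiding every fixed point. For any j of the 4 students fixed to their own essay, the other 4−j can be arranged in (4−j)! ways.
By inclusion–exclusion this is Σ_{j=0}^{4} (−1)^j C(4,j)·(4−j)!.
Computing: 24 − 24 + 12 − 4 + 1 = 9.

9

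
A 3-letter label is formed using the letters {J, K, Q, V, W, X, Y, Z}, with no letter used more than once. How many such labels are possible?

This is a permutation of 3 out of 8: P(8,3) = 8!/5!.
That product is 8 × 7 × 6 = 336.

336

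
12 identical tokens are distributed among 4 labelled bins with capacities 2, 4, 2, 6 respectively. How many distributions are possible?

10

By stars and bars, unrestricted non-negative solutions to x_1+…+x_4 = 12 number C(12+3,3) = 455.
Subtract solutions that violate a single cap (substitute x_i' = x_i − (cap_i+1)): x_1 ≥ 3 gives C(12,3) = 220; x_2 ≥ 5 gives C(10,3) = 120; x_3 ≥ 3 gives C(12,3) = 220; x_4 ≥ 7 gives C(8,3) = 56. Together 616.
Add back pairs where two caps are both exceeded: 35 + 84 + 10 + 35 + 1 + 10 = 175.
Subtract triples: 4 + 0 + 0 + 0 = 4.
By inclusion–exclusion the count is 455 − 616 + 175 − 4 = 10.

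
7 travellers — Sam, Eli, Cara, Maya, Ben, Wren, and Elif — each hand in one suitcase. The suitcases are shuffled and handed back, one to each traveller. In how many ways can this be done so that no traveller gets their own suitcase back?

1854

Let Aᵢ be the assignments in which traveller i gets their own suitcase. We want the size of the complement of A₁∪…∪A_7.
By inclusion–exclusion this is Σ_{j=0}^{7} (−1)^j C(7,j)·(7−j)!.
Computing: 5040 − 5040 + 2520 − 840 + 210 − 42 + 7 − 1 = 1854.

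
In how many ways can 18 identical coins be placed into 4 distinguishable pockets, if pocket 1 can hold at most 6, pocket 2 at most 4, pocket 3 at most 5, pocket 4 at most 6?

By stars and bars, unrestricted non-negative solutions to x_1+…+x_4 = 18 number C(18+3,3) = 1330.
Subtract solutions that violate a single cap (substitute x_i' = x_i − (cap_i+1)): x_1 ≥ 7 gives C(14,3) = 364; x_2 ≥ 5 gives C(16,3) = 560; x_3 ≥ 6 gives C(15,3) = 455; x_4 ≥ 7 gives C(14,3) = 364. Together 1743.
Add back pairs where two caps are both exceeded: 84 + 56 + 35 + 120 + 84 + 56 = 435.
Subtract triples: 1 + 0 + 0 + 1 = 2.
By inclusion–exclusion the count is 1330 − 1743 + 435 − 2 = 20.

20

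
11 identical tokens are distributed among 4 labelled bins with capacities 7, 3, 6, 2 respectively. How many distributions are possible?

By stars and bars, unrestricted non-negative solutions to x_1+…+x_4 = 11 number C(11+3,3) = 364.
Subtract solutions that violate a single cap (substitute x_i' = x_i − (cap_i+1)): x_1 ≥ 8 gives C(6,3) = 20; x_2 ≥ 4 gives C(10,3) = 120; x_3 ≥ 7 gives C(7,3) = 35; x_4 ≥ 3 gives C(11,3) = 165. Together 340.
Add back pairs where two caps are both exceeded: 0 + 0 + 1 + 1 + 35 + 4 = 41.
By inclusion–exclusion the count is 364 − 340 + 41 = 65.

65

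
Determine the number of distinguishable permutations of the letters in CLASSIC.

1260

CLASSIC has 7 letters with C appearing twice and S appearing twice.
Dividing 7! = 5040 by 2!·2! = 4 for the repeated letters gives 1260.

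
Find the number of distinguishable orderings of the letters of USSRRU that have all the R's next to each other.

Treat the 2 copies of R as a single block. The multiset to arrange is then {RR, S, S, U, U}, 5 items in all.
That gives (5)!/(2!·2!) = 30 arrangements.

30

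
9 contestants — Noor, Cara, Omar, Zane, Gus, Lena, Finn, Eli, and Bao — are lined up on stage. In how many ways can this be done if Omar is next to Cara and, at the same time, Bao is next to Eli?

Treat {Omar,Cara} as one block (2 orders) and {Bao,Eli} as another (2 orders).
That leaves 7 units to arrange: 2 × 2 × 7! = 4 × 5040 = 20160.

20160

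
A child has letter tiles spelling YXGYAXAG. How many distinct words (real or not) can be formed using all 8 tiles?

Letter multiplicities in YXGYAXAG: A×2, G×2, X×2, Y×2.
So there are 8! / (2!·2!·2!·2!) = 2520 distinguishable arrangements.

2520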